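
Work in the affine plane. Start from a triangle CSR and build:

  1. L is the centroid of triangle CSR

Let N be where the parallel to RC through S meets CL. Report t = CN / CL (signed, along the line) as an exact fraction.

t = 3

Choose coordinates C = (0, 0), S = (1, 0), R = (0, 1).
1. L is the centroid of triangle CSR ⇒ L = (1/3, 1/3)
through S parallel to RC: direction (0, -1); meets CL at N = (1, 1)
N = C + t·(L−C) with t = 3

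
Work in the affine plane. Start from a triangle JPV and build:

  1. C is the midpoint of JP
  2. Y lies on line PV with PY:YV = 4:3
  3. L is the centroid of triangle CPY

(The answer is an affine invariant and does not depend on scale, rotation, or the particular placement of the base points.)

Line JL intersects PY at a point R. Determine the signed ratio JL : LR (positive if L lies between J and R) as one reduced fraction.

Assign J = (0, 0), P = (1, 0), V = (0, 1) — the answer is frame-independent, so this choice is without loss of generality.
1. C is the midpoint of JP ⇒ C = (1/2, 0)
2. Y lies on line PV with PY:YV = 4:3 ⇒ Y = (3/7, 4/7)
3. L is the centroid of triangle CPY ⇒ L = (9/14, 4/21)
line JL meets PY at R = (27/35, 8/35)
L = J + t·(R−J) with t = 5/6, so JL:LR = 5/6:1/6

JL:LR = 5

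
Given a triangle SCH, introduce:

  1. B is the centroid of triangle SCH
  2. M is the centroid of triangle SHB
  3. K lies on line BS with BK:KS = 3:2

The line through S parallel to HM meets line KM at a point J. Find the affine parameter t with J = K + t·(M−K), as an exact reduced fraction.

t = -4

Work in coordinates with S = (0, 0), C = (1, 0), H = (0, 1).
1. B is the centroid of triangle SCH ⇒ B = (1/3, 1/3)
2. M is the centroid of triangle SHB ⇒ M = (1/9, 4/9)
3. K lies on line BS with BK:KS = 3:2 ⇒ K = (2/15, 2/15)
through S parallel to HM: direction (1/9, -5/9); meets KM at J = (2/9, -10/9)
J = K + t·(M−K) with t = -4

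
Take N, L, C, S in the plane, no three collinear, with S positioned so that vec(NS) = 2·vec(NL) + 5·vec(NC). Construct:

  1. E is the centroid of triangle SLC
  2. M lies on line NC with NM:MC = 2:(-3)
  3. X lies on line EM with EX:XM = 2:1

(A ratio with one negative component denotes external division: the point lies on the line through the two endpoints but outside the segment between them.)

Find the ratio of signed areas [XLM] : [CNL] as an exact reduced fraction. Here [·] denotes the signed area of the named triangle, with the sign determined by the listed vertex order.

[XLM]:[CNL] = -2/3

Assign N = (0, 0), L = (1, 0), C = (0, 1), S = (2, 5) — the answer is frame-independent, so this choice is without loss of generality.
1. E is the centroid of triangle SLC ⇒ E = (1, 2)
2. M lies on line NC with NM:MC = 2:(-3) ⇒ M = (0, -2)
3. X lies on line EM with EX:XM = 2:1 ⇒ X = (1/3, -2/3)
2·[XLM] = -2/3, 2·[CNL] = 1
[XLM]:[CNL] = -2/3:1 = -2/3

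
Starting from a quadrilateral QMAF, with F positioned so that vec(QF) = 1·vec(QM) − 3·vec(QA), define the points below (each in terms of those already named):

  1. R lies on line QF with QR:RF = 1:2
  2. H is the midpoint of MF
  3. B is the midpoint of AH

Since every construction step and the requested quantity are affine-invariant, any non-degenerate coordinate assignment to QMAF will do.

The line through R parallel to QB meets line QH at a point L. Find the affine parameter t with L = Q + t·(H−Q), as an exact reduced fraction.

t = 5/6

Choose coordinates Q = (0, 0), M = (1, 0), A = (0, 1), F = (1, -3).
1. R lies on line QF with QR:RF = 1:2 ⇒ R = (1/3, -1)
2. H is the midpoint of MF ⇒ H = (1, -3/2)
3. B is the midpoint of AH ⇒ B = (1/2, -1/4)
through R parallel to QB: direction (1/2, -1/4); meets QH at L = (5/6, -5/4)
L = Q + t·(H−Q) with t = 5/6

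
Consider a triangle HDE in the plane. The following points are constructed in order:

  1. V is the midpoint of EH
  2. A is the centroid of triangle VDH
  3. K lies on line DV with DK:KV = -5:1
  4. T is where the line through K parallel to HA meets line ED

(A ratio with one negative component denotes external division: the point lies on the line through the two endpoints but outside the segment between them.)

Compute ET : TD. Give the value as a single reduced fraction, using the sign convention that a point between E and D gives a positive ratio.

ET:TD = 1/5

Set H = (0, 0), D = (1, 0), E = (0, 1); any affine frame gives the same invariant.
1. V is the midpoint of EH ⇒ V = (0, 1/2)
2. A is the centroid of triangle VDH ⇒ A = (1/3, 1/6)
3. K lies on line DV with DK:KV = -5:1 ⇒ K = (-1/4, 5/8)
4. T is where the line through K parallel to HA meets line ED ⇒ T = (1/6, 5/6)
T = E + t·(D−E) with t = 1/6, so ET:TD = t:(1−t) = 1/6:5/6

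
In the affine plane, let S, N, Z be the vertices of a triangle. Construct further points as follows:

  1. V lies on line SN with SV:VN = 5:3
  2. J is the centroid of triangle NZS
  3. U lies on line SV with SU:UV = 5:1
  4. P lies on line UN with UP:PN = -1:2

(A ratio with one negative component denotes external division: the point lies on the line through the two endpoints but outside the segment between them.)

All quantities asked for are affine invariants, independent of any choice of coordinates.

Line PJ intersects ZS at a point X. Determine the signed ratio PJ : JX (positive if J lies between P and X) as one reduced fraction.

Choose coordinates S = (0, 0), N = (1, 0), Z = (0, 1).
1. V lies on line SN with SV:VN = 5:3 ⇒ V = (5/8, 0)
2. J is the centroid of triangle NZS ⇒ J = (1/3, 1/3)
3. U lies on line SV with SU:UV = 5:1 ⇒ U = (25/48, 0)
4. P lies on line UN with UP:PN = -1:2 ⇒ P = (1/24, 0)
line PJ meets ZS at X = (0, -1/21)
J = P + t·(X−P) with t = -7, so PJ:JX = -7:8

PJ:JX = -7/8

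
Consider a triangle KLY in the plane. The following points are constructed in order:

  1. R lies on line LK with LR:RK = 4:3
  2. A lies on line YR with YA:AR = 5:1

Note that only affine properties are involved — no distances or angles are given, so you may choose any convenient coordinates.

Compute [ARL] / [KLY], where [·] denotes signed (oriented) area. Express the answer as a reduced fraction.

[ARL]:[KLY] = 2/21

Work in coordinates with K = (0, 0), L = (1, 0), Y = (0, 1).
1. R lies on line LK with LR:RK = 4:3 ⇒ R = (3/7, 0)
2. A lies on line YR with YA:AR = 5:1 ⇒ A = (5/14, 1/6)
2·[ARL] = 2/21, 2·[KLY] = 1
[ARL]:[KLY] = 2/21:1 = 2/21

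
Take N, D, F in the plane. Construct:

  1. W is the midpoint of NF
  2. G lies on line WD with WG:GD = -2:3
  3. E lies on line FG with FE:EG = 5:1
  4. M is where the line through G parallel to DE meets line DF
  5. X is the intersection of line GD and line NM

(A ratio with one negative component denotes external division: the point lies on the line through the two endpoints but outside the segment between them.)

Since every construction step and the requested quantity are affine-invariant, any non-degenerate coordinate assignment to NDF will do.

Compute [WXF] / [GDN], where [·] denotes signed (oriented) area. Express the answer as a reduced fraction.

[WXF]:[GDN] = -1/2

Choose coordinates N = (0, 0), D = (1, 0), F = (0, 1).
1. W is the midpoint of NF ⇒ W = (0, 1/2)
2. G lies on line WD with WG:GD = -2:3 ⇒ G = (-2, 3/2)
3. E lies on line FG with FE:EG = 5:1 ⇒ E = (-5/3, 17/12)
4. M is where the line through G parallel to DE meets line DF ⇒ M = (6/5, -1/5)
5. X is the intersection of line GD and line NM ⇒ X = (3/2, -1/4)
2·[WXF] = 3/4, 2·[GDN] = -3/2
[WXF]:[GDN] = 3/4:-3/2 = -1/2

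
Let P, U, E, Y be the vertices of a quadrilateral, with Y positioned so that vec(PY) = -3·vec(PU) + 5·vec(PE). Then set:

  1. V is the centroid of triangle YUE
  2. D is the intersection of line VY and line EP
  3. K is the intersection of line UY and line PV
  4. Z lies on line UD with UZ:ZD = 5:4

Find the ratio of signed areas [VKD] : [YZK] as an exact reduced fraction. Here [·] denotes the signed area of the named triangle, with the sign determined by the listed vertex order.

Assign P = (0, 0), U = (1, 0), E = (0, 1), Y = (-3, 5) — the answer is frame-independent, so this choice is without loss of generality.
1. V is the centroid of triangle YUE ⇒ V = (-2/3, 2)
2. D is the intersection of line VY and line EP ⇒ D = (0, 8/7)
3. K is the intersection of line UY and line PV ⇒ K = (-5/7, 15/7)
4. Z lies on line UD with UZ:ZD = 5:4 ⇒ Z = (4/9, 40/63)
2·[VKD] = -8/147, 2·[YZK] = 20/147
[VKD]:[YZK] = -8/147:20/147 = -2/5

[VKD]:[YZK] = -2/5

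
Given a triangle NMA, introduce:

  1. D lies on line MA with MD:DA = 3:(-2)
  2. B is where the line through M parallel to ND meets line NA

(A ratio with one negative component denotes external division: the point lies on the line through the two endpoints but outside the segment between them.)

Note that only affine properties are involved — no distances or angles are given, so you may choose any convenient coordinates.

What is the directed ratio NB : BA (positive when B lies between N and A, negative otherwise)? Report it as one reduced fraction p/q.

Assign N = (0, 0), M = (1, 0), A = (0, 1) — the answer is frame-independent, so this choice is without loss of generality.
1. D lies on line MA with MD:DA = 3:(-2) ⇒ D = (-2, 3)
2. B is where the line through M parallel to ND meets line NA ⇒ B = (0, 3/2)
B = N + t·(A−N) with t = 3/2, so NB:BA = t:(1−t) = 3/2:-1/2

NB:BA = -3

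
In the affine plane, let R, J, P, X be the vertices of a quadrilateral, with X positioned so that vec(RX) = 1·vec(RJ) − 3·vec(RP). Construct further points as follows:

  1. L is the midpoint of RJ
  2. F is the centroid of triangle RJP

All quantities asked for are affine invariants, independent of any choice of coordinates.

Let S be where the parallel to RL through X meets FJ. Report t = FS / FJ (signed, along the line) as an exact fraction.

Choose coordinates R = (0, 0), J = (1, 0), P = (0, 1), X = (1, -3).
1. L is the midpoint of RJ ⇒ L = (1/2, 0)
2. F is the centroid of triangle RJP ⇒ F = (1/3, 1/3)
through X parallel to RL: direction (1/2, 0); meets FJ at S = (7, -3)
S = F + t·(J−F) with t = 10

t = 10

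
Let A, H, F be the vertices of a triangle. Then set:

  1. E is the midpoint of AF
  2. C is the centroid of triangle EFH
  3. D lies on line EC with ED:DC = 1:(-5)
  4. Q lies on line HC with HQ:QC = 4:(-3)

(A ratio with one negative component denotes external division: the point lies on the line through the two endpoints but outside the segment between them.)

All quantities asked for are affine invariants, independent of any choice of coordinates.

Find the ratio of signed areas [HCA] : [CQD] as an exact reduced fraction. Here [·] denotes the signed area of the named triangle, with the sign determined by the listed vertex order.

[HCA]:[CQD] = 4/5

Choose coordinates A = (0, 0), H = (1, 0), F = (0, 1).
1. E is the midpoint of AF ⇒ E = (0, 1/2)
2. C is the centroid of triangle EFH ⇒ C = (1/3, 1/2)
3. D lies on line EC with ED:DC = 1:(-5) ⇒ D = (-1/12, 1/2)
4. Q lies on line HC with HQ:QC = 4:(-3) ⇒ Q = (-5/3, 2)
2·[HCA] = 1/2, 2·[CQD] = 5/8
[HCA]:[CQD] = 1/2:5/8 = 4/5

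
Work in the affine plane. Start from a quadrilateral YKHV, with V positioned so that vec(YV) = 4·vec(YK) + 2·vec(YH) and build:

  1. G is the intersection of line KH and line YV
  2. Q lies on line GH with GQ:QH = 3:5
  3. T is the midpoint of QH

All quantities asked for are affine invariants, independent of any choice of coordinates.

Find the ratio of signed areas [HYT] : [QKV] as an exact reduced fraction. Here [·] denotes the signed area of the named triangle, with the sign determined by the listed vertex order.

Set Y = (0, 0), K = (1, 0), H = (0, 1), V = (4, 2); any affine frame gives the same invariant.
1. G is the intersection of line KH and line YV ⇒ G = (2/3, 1/3)
2. Q lies on line GH with GQ:QH = 3:5 ⇒ Q = (5/12, 7/12)
3. T is the midpoint of QH ⇒ T = (5/24, 19/24)
2·[HYT] = 5/24, 2·[QKV] = 35/12
[HYT]:[QKV] = 5/24:35/12 = 1/14

[HYT]:[QKV] = 1/14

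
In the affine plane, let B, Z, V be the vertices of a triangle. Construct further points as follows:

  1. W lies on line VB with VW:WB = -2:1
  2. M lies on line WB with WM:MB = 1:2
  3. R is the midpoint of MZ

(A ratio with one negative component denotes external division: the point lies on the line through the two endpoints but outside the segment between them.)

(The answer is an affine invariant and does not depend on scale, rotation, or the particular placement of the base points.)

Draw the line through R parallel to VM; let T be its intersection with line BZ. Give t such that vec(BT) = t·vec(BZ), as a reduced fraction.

Choose coordinates B = (0, 0), Z = (1, 0), V = (0, 1).
1. W lies on line VB with VW:WB = -2:1 ⇒ W = (0, -1)
2. M lies on line WB with WM:MB = 1:2 ⇒ M = (0, -2/3)
3. R is the midpoint of MZ ⇒ R = (1/2, -1/3)
through R parallel to VM: direction (0, -5/3); meets BZ at T = (1/2, 0)
T = B + t·(Z−B) with t = 1/2

t = 1/2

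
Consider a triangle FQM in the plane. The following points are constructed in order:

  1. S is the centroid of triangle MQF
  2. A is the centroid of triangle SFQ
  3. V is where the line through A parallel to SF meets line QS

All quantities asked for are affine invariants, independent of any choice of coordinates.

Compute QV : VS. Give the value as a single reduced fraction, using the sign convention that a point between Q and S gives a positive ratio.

QV:VS = 2

Choose coordinates F = (0, 0), Q = (1, 0), M = (0, 1).
1. S is the centroid of triangle MQF ⇒ S = (1/3, 1/3)
2. A is the centroid of triangle SFQ ⇒ A = (4/9, 1/9)
3. V is where the line through A parallel to SF meets line QS ⇒ V = (5/9, 2/9)
V = Q + t·(S−Q) with t = 2/3, so QV:VS = t:(1−t) = 2/3:1/3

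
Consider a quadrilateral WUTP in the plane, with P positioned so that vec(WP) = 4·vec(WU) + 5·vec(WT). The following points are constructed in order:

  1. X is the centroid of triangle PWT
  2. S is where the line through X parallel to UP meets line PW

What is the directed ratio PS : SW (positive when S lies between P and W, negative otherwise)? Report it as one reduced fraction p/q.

PS:SW = 13/2

Assign W = (0, 0), U = (1, 0), T = (0, 1), P = (4, 5) — the answer is frame-independent, so this choice is without loss of generality.
1. X is the centroid of triangle PWT ⇒ X = (4/3, 2)
2. S is where the line through X parallel to UP meets line PW ⇒ S = (8/15, 2/3)
S = P + t·(W−P) with t = 13/15, so PS:SW = t:(1−t) = 13/15:2/15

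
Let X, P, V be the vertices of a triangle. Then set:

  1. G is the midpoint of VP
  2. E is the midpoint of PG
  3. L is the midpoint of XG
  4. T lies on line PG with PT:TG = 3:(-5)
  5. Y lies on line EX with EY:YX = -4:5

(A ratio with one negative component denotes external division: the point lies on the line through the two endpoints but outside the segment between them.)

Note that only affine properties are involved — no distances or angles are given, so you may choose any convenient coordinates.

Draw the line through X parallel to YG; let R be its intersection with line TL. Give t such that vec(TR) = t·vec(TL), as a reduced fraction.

Assign X = (0, 0), P = (1, 0), V = (0, 1) — the answer is frame-independent, so this choice is without loss of generality.
1. G is the midpoint of VP ⇒ G = (1/2, 1/2)
2. E is the midpoint of PG ⇒ E = (3/4, 1/4)
3. L is the midpoint of XG ⇒ L = (1/4, 1/4)
4. T lies on line PG with PT:TG = 3:(-5) ⇒ T = (7/4, -3/4)
5. Y lies on line EX with EY:YX = -4:5 ⇒ Y = (15/4, 5/4)
through X parallel to YG: direction (-13/4, -3/4); meets TL at R = (13/28, 3/28)
R = T + t·(L−T) with t = 6/7

t = 6/7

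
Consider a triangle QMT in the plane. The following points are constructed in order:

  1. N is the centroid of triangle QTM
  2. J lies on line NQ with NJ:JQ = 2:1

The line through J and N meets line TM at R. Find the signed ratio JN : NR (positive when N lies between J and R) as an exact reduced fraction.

JN:NR = 4/3

Work in coordinates with Q = (0, 0), M = (1, 0), T = (0, 1).
1. N is the centroid of triangle QTM ⇒ N = (1/3, 1/3)
2. J lies on line NQ with NJ:JQ = 2:1 ⇒ J = (1/9, 1/9)
line JN meets TM at R = (1/2, 1/2)
N = J + t·(R−J) with t = 4/7, so JN:NR = 4/7:3/7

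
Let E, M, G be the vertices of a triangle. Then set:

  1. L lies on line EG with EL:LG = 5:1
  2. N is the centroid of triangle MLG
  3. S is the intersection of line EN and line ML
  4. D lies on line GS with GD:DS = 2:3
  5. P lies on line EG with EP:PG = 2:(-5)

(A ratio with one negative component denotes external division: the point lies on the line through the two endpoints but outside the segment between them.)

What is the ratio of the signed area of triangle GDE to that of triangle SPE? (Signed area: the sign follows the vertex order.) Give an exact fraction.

[GDE]:[SPE] = 3/5

Work in coordinates with E = (0, 0), M = (1, 0), G = (0, 1).
1. L lies on line EG with EL:LG = 5:1 ⇒ L = (0, 5/6)
2. N is the centroid of triangle MLG ⇒ N = (1/3, 11/18)
3. S is the intersection of line EN and line ML ⇒ S = (5/16, 55/96)
4. D lies on line GS with GD:DS = 2:3 ⇒ D = (1/8, 199/240)
5. P lies on line EG with EP:PG = 2:(-5) ⇒ P = (0, -2/3)
2·[GDE] = -1/8, 2·[SPE] = -5/24
[GDE]:[SPE] = -1/8:-5/24 = 3/5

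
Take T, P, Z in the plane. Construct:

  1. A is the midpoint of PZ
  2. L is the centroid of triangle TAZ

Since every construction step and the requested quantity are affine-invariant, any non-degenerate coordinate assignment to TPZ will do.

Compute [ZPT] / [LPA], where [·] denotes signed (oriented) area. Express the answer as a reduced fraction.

Set T = (0, 0), P = (1, 0), Z = (0, 1); any affine frame gives the same invariant.
1. A is the midpoint of PZ ⇒ A = (1/2, 1/2)
2. L is the centroid of triangle TAZ ⇒ L = (1/6, 1/2)
2·[ZPT] = -1, 2·[LPA] = 1/6
[ZPT]:[LPA] = -1:1/6 = -6

[ZPT]:[LPA] = -6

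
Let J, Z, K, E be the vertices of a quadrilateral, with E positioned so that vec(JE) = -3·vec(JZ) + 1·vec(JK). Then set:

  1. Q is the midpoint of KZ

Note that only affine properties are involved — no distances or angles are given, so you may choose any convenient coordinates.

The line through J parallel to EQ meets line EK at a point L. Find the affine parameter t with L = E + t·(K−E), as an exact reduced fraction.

t = -4/3

Work in coordinates with J = (0, 0), Z = (1, 0), K = (0, 1), E = (-3, 1).
1. Q is the midpoint of KZ ⇒ Q = (1/2, 1/2)
through J parallel to EQ: direction (7/2, -1/2); meets EK at L = (-7, 1)
L = E + t·(K−E) with t = -4/3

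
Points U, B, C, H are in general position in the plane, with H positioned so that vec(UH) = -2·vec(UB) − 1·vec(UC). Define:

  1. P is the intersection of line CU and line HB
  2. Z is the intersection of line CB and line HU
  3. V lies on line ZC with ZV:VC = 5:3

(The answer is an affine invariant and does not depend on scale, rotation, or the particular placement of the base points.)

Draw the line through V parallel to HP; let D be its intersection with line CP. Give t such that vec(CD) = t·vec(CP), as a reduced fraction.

t = 1/4

Assign U = (0, 0), B = (1, 0), C = (0, 1), H = (-2, -1) — the answer is frame-independent, so this choice is without loss of generality.
1. P is the intersection of line CU and line HB ⇒ P = (0, -1/3)
2. Z is the intersection of line CB and line HU ⇒ Z = (2/3, 1/3)
3. V lies on line ZC with ZV:VC = 5:3 ⇒ V = (1/4, 3/4)
through V parallel to HP: direction (2, 2/3); meets CP at D = (0, 2/3)
D = C + t·(P−C) with t = 1/4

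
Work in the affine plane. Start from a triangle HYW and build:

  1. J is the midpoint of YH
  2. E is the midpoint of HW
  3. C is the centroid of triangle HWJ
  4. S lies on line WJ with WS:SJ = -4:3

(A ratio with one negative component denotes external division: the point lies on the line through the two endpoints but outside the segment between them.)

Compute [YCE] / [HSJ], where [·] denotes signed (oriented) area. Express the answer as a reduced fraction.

[YCE]:[HSJ] = -1/18

Choose coordinates H = (0, 0), Y = (1, 0), W = (0, 1).
1. J is the midpoint of YH ⇒ J = (1/2, 0)
2. E is the midpoint of HW ⇒ E = (0, 1/2)
3. C is the centroid of triangle HWJ ⇒ C = (1/6, 1/3)
4. S lies on line WJ with WS:SJ = -4:3 ⇒ S = (2, -3)
2·[YCE] = -1/12, 2·[HSJ] = 3/2
[YCE]:[HSJ] = -1/12:3/2 = -1/18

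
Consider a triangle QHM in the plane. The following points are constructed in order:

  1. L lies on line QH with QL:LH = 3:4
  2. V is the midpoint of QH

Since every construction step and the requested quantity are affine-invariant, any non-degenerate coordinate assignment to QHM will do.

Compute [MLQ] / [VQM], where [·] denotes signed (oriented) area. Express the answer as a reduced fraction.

[MLQ]:[VQM] = 6/7

Work in coordinates with Q = (0, 0), H = (1, 0), M = (0, 1).
1. L lies on line QH with QL:LH = 3:4 ⇒ L = (3/7, 0)
2. V is the midpoint of QH ⇒ V = (1/2, 0)
2·[MLQ] = -3/7, 2·[VQM] = -1/2
[MLQ]:[VQM] = -3/7:-1/2 = 6/7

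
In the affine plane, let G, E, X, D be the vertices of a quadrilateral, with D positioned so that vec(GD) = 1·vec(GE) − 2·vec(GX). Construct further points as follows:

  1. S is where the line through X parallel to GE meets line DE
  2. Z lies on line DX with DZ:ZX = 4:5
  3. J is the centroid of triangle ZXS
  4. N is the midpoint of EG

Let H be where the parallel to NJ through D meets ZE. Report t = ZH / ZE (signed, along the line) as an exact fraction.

Work in coordinates with G = (0, 0), E = (1, 0), X = (0, 1), D = (1, -2).
1. S is where the line through X parallel to GE meets line DE ⇒ S = (1, 1)
2. Z lies on line DX with DZ:ZX = 4:5 ⇒ Z = (5/9, -2/3)
3. J is the centroid of triangle ZXS ⇒ J = (14/27, 4/9)
4. N is the midpoint of EG ⇒ N = (1/2, 0)
through D parallel to NJ: direction (1/54, 4/9); meets ZE at H = (49/45, 2/15)
H = Z + t·(E−Z) with t = 6/5

t = 6/5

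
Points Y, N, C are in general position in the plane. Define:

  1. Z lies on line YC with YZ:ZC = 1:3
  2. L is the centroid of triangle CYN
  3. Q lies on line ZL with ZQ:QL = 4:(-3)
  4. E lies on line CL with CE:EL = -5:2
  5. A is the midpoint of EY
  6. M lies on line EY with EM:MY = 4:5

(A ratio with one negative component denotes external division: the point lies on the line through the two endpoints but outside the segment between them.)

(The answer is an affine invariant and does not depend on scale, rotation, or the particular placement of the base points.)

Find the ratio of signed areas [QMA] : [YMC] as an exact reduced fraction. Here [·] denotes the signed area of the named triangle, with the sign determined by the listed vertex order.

Choose coordinates Y = (0, 0), N = (1, 0), C = (0, 1).
1. Z lies on line YC with YZ:ZC = 1:3 ⇒ Z = (0, 1/4)
2. L is the centroid of triangle CYN ⇒ L = (1/3, 1/3)
3. Q lies on line ZL with ZQ:QL = 4:(-3) ⇒ Q = (4/3, 7/12)
4. E lies on line CL with CE:EL = -5:2 ⇒ E = (5/9, -1/9)
5. A is the midpoint of EY ⇒ A = (5/18, -1/18)
6. M lies on line EY with EM:MY = 4:5 ⇒ M = (25/81, -5/81)
2·[QMA] = -17/648, 2·[YMC] = 25/81
[QMA]:[YMC] = -17/648:25/81 = -17/200

[QMA]:[YMC] = -17/200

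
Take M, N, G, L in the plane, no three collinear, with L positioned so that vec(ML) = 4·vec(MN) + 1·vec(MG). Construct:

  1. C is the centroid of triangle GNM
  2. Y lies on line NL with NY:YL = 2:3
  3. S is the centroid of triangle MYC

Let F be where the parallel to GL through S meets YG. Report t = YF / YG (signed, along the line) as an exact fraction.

t = -7/27

Set M = (0, 0), N = (1, 0), G = (0, 1), L = (4, 1); any affine frame gives the same invariant.
1. C is the centroid of triangle GNM ⇒ C = (1/3, 1/3)
2. Y lies on line NL with NY:YL = 2:3 ⇒ Y = (11/5, 2/5)
3. S is the centroid of triangle MYC ⇒ S = (38/45, 11/45)
through S parallel to GL: direction (4, 0); meets YG at F = (374/135, 11/45)
F = Y + t·(G−Y) with t = -7/27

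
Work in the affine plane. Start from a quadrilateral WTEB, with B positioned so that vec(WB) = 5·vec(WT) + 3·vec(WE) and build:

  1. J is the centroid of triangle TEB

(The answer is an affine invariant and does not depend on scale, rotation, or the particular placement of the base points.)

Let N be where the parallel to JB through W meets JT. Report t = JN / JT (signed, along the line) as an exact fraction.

Work in coordinates with W = (0, 0), T = (1, 0), E = (0, 1), B = (5, 3).
1. J is the centroid of triangle TEB ⇒ J = (2, 4/3)
through W parallel to JB: direction (3, 5/3); meets JT at N = (12/7, 20/21)
N = J + t·(T−J) with t = 2/7

t = 2/7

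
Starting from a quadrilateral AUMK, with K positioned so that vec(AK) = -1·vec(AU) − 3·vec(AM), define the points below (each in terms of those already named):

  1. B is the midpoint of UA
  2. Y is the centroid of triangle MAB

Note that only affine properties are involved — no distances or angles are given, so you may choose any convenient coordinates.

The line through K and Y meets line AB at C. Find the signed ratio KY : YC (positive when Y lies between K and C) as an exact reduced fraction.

KY:YC = -10

Set A = (0, 0), U = (1, 0), M = (0, 1), K = (-1, -3); any affine frame gives the same invariant.
1. B is the midpoint of UA ⇒ B = (1/2, 0)
2. Y is the centroid of triangle MAB ⇒ Y = (1/6, 1/3)
line KY meets AB at C = (1/20, 0)
Y = K + t·(C−K) with t = 10/9, so KY:YC = 10/9:-1/9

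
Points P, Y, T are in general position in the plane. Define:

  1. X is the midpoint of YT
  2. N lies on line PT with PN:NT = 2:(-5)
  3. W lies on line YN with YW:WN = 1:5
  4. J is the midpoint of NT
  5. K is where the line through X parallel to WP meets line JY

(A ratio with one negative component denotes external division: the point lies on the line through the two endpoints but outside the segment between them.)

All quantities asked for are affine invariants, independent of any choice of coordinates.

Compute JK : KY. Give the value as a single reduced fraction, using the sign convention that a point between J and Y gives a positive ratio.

Set P = (0, 0), Y = (1, 0), T = (0, 1); any affine frame gives the same invariant.
1. X is the midpoint of YT ⇒ X = (1/2, 1/2)
2. N lies on line PT with PN:NT = 2:(-5) ⇒ N = (0, -2/3)
3. W lies on line YN with YW:WN = 1:5 ⇒ W = (5/6, -1/9)
4. J is the midpoint of NT ⇒ J = (0, 1/6)
5. K is where the line through X parallel to WP meets line JY ⇒ K = (-12, 13/6)
K = J + t·(Y−J) with t = -12, so JK:KY = t:(1−t) = -12:13

JK:KY = -12/13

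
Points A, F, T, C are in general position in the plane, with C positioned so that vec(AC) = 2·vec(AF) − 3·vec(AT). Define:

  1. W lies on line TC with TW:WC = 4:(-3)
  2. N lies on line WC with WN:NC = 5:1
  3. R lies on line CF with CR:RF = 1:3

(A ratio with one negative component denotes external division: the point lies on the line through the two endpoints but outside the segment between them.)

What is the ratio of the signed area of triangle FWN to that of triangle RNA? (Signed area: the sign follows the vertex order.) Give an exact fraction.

Set A = (0, 0), F = (1, 0), T = (0, 1), C = (2, -3); any affine frame gives the same invariant.
1. W lies on line TC with TW:WC = 4:(-3) ⇒ W = (8, -15)
2. N lies on line WC with WN:NC = 5:1 ⇒ N = (3, -5)
3. R lies on line CF with CR:RF = 1:3 ⇒ R = (7/4, -9/4)
2·[FWN] = -5, 2·[RNA] = -2
[FWN]:[RNA] = -5:-2 = 5/2

[FWN]:[RNA] = 5/2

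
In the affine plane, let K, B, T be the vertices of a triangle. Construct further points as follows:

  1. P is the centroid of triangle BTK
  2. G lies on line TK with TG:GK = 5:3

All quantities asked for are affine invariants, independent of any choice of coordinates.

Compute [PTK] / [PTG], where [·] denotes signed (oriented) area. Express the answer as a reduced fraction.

Set K = (0, 0), B = (1, 0), T = (0, 1); any affine frame gives the same invariant.
1. P is the centroid of triangle BTK ⇒ P = (1/3, 1/3)
2. G lies on line TK with TG:GK = 5:3 ⇒ G = (0, 3/8)
2·[PTK] = 1/3, 2·[PTG] = 5/24
[PTK]:[PTG] = 1/3:5/24 = 8/5

[PTK]:[PTG] = 8/5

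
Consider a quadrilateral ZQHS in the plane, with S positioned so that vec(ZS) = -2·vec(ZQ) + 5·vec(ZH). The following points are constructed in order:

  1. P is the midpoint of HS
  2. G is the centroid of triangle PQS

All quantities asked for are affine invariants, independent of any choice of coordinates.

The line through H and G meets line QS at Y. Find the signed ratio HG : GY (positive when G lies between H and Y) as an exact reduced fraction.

Assign Z = (0, 0), Q = (1, 0), H = (0, 1), S = (-2, 5) — the answer is frame-independent, so this choice is without loss of generality.
1. P is the midpoint of HS ⇒ P = (-1, 3)
2. G is the centroid of triangle PQS ⇒ G = (-2/3, 8/3)
line HG meets QS at Y = (-4/5, 3)
G = H + t·(Y−H) with t = 5/6, so HG:GY = 5/6:1/6

HG:GY = 5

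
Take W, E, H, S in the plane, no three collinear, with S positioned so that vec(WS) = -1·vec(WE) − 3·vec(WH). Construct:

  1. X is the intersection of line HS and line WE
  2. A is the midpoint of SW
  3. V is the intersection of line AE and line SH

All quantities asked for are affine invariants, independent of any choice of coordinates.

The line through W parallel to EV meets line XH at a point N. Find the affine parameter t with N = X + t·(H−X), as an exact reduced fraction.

Choose coordinates W = (0, 0), E = (1, 0), H = (0, 1), S = (-1, -3).
1. X is the intersection of line HS and line WE ⇒ X = (-1/4, 0)
2. A is the midpoint of SW ⇒ A = (-1/2, -3/2)
3. V is the intersection of line AE and line SH ⇒ V = (-2/3, -5/3)
through W parallel to EV: direction (-5/3, -5/3); meets XH at N = (-1/3, -1/3)
N = X + t·(H−X) with t = -1/3

t = -1/3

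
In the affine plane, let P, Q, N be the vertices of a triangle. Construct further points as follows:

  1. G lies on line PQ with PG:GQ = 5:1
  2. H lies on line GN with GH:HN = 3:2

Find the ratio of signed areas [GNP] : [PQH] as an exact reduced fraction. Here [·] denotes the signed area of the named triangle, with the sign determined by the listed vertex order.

[GNP]:[PQH] = 25/18

Choose coordinates P = (0, 0), Q = (1, 0), N = (0, 1).
1. G lies on line PQ with PG:GQ = 5:1 ⇒ G = (5/6, 0)
2. H lies on line GN with GH:HN = 3:2 ⇒ H = (1/3, 3/5)
2·[GNP] = 5/6, 2·[PQH] = 3/5
[GNP]:[PQH] = 5/6:3/5 = 25/18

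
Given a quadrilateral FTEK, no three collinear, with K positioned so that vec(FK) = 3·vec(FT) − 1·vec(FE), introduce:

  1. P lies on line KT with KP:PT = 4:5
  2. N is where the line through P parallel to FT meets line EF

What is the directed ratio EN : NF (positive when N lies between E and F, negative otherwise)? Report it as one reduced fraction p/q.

Assign F = (0, 0), T = (1, 0), E = (0, 1), K = (3, -1) — the answer is frame-independent, so this choice is without loss of generality.
1. P lies on line KT with KP:PT = 4:5 ⇒ P = (19/9, -5/9)
2. N is where the line through P parallel to FT meets line EF ⇒ N = (0, -5/9)
N = E + t·(F−E) with t = 14/9, so EN:NF = t:(1−t) = 14/9:-5/9

EN:NF = -14/5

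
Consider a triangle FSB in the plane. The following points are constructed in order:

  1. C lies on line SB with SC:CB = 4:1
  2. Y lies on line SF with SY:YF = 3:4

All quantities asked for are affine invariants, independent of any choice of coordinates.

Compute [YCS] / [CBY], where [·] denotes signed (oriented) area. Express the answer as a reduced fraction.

Work in coordinates with F = (0, 0), S = (1, 0), B = (0, 1).
1. C lies on line SB with SC:CB = 4:1 ⇒ C = (1/5, 4/5)
2. Y lies on line SF with SY:YF = 3:4 ⇒ Y = (4/7, 0)
2·[YCS] = -12/35, 2·[CBY] = 3/35
[YCS]:[CBY] = -12/35:3/35 = -4

[YCS]:[CBY] = -4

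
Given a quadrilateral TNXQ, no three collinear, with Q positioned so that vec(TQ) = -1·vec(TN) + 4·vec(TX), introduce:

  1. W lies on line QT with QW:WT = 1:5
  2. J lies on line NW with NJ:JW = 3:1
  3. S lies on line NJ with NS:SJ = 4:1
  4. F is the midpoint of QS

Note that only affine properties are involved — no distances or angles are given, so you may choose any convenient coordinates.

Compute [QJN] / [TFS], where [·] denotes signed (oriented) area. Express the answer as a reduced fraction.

Choose coordinates T = (0, 0), N = (1, 0), X = (0, 1), Q = (-1, 4).
1. W lies on line QT with QW:WT = 1:5 ⇒ W = (-5/6, 10/3)
2. J lies on line NW with NJ:JW = 3:1 ⇒ J = (-3/8, 5/2)
3. S lies on line NJ with NS:SJ = 4:1 ⇒ S = (-1/10, 2)
4. F is the midpoint of QS ⇒ F = (-11/20, 3)
2·[QJN] = 1/2, 2·[TFS] = -4/5
[QJN]:[TFS] = 1/2:-4/5 = -5/8

[QJN]:[TFS] = -5/8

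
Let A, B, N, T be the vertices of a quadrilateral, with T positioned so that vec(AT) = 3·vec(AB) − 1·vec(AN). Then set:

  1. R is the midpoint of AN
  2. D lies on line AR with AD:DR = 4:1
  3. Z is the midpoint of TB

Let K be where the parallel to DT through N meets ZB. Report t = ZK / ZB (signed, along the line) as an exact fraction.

Set A = (0, 0), B = (1, 0), N = (0, 1), T = (3, -1); any affine frame gives the same invariant.
1. R is the midpoint of AN ⇒ R = (0, 1/2)
2. D lies on line AR with AD:DR = 4:1 ⇒ D = (0, 2/5)
3. Z is the midpoint of TB ⇒ Z = (2, -1/2)
through N parallel to DT: direction (3, -7/5); meets ZB at K = (-15, 8)
K = Z + t·(B−Z) with t = 17

t = 17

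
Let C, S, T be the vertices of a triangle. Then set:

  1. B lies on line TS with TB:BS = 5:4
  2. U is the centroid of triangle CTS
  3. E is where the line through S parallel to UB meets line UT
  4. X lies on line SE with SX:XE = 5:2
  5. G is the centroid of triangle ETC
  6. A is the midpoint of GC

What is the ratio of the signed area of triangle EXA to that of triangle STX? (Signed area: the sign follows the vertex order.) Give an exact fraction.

[EXA]:[STX] = 7/45

Set C = (0, 0), S = (1, 0), T = (0, 1); any affine frame gives the same invariant.
1. B lies on line TS with TB:BS = 5:4 ⇒ B = (5/9, 4/9)
2. U is the centroid of triangle CTS ⇒ U = (1/3, 1/3)
3. E is where the line through S parallel to UB meets line UT ⇒ E = (3/5, -1/5)
4. X lies on line SE with SX:XE = 5:2 ⇒ X = (5/7, -1/7)
5. G is the centroid of triangle ETC ⇒ G = (1/5, 4/15)
6. A is the midpoint of GC ⇒ A = (1/10, 2/15)
2·[EXA] = 1/15, 2·[STX] = 3/7
[EXA]:[STX] = 1/15:3/7 = 7/45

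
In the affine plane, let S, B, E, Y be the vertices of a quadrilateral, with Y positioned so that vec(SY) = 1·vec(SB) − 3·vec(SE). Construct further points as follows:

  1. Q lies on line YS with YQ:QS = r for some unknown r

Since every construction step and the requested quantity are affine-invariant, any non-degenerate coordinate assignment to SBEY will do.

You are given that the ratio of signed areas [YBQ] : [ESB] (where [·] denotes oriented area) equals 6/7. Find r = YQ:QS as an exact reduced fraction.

r = 2/5

Choose coordinates S = (0, 0), B = (1, 0), E = (0, 1), Y = (1, -3).
1. With YQ:QS = r, write λ = r/(r+1) so Q = Y + λ·(S−Y); Q is affine-linear in λ
Every point depending on Q is an affine combination of Q and λ-independent points, so each such coordinate is linear in λ; the λ² term in each signed area is a multiple of (S−Y)×(S−Y) = 0, so 2·[YBQ] and 2·[ESB] are each linear in λ. Evaluating at λ=0 and λ=1:
  2·[YBQ] = 3·λ,   2·[ESB] = 1
So [YBQ]:[ESB] = (3·λ) / (1). Setting this equal to 6/7:
  3·λ = 6/7·(1)  ⇒  λ = 2/7
Then r = λ/(1−λ) = (2/7)/(5/7) = 2/5. Check: with r = 2/5, Q = (5/7, -15/7) and [YBQ]:[ESB] = 6/7 as required.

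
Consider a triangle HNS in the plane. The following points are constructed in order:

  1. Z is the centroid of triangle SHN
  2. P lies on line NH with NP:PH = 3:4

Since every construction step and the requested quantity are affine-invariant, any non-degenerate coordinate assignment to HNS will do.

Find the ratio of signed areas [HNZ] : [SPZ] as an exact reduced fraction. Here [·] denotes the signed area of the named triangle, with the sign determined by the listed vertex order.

Choose coordinates H = (0, 0), N = (1, 0), S = (0, 1).
1. Z is the centroid of triangle SHN ⇒ Z = (1/3, 1/3)
2. P lies on line NH with NP:PH = 3:4 ⇒ P = (4/7, 0)
2·[HNZ] = 1/3, 2·[SPZ] = -1/21
[HNZ]:[SPZ] = 1/3:-1/21 = -7

[HNZ]:[SPZ] = -7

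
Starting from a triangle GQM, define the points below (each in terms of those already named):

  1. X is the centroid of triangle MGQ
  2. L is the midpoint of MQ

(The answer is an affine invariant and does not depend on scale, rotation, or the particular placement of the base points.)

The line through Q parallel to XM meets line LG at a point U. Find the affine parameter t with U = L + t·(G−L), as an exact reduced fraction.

Set G = (0, 0), Q = (1, 0), M = (0, 1); any affine frame gives the same invariant.
1. X is the centroid of triangle MGQ ⇒ X = (1/3, 1/3)
2. L is the midpoint of MQ ⇒ L = (1/2, 1/2)
through Q parallel to XM: direction (-1/3, 2/3); meets LG at U = (2/3, 2/3)
U = L + t·(G−L) with t = -1/3

t = -1/3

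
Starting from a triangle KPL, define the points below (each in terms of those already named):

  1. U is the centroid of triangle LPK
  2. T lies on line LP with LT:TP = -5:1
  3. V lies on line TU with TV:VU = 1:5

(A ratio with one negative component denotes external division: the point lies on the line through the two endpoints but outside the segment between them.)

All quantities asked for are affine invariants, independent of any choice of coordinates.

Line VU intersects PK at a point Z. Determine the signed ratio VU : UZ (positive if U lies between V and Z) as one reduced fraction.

Assign K = (0, 0), P = (1, 0), L = (0, 1) — the answer is frame-independent, so this choice is without loss of generality.
1. U is the centroid of triangle LPK ⇒ U = (1/3, 1/3)
2. T lies on line LP with LT:TP = -5:1 ⇒ T = (5/4, -1/4)
3. V lies on line TU with TV:VU = 1:5 ⇒ V = (79/72, -11/72)
line VU meets PK at Z = (6/7, 0)
U = V + t·(Z−V) with t = 35/11, so VU:UZ = 35/11:-24/11

VU:UZ = -35/24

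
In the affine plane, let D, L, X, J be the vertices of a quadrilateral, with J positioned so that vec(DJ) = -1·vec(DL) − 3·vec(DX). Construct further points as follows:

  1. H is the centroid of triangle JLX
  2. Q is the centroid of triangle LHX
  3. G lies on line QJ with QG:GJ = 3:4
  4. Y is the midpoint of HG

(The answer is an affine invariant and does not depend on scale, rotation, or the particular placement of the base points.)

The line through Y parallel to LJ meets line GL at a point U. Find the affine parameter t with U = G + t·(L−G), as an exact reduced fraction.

Assign D = (0, 0), L = (1, 0), X = (0, 1), J = (-1, -3) — the answer is frame-independent, so this choice is without loss of generality.
1. H is the centroid of triangle JLX ⇒ H = (0, -2/3)
2. Q is the centroid of triangle LHX ⇒ Q = (1/3, 1/9)
3. G lies on line QJ with QG:GJ = 3:4 ⇒ G = (-5/21, -11/9)
4. Y is the midpoint of HG ⇒ Y = (-5/42, -17/18)
through Y parallel to LJ: direction (-2, -3); meets GL at U = (-145/336, -407/288)
U = G + t·(L−G) with t = -5/32

t = -5/32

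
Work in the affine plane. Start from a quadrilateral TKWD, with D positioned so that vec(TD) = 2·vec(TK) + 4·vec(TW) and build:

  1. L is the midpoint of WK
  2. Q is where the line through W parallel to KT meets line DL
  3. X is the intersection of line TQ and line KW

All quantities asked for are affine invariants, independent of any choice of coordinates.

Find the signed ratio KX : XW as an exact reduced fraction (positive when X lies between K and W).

KX:XW = 7/5

Choose coordinates T = (0, 0), K = (1, 0), W = (0, 1), D = (2, 4).
1. L is the midpoint of WK ⇒ L = (1/2, 1/2)
2. Q is where the line through W parallel to KT meets line DL ⇒ Q = (5/7, 1)
3. X is the intersection of line TQ and line KW ⇒ X = (5/12, 7/12)
X = K + t·(W−K) with t = 7/12, so KX:XW = t:(1−t) = 7/12:5/12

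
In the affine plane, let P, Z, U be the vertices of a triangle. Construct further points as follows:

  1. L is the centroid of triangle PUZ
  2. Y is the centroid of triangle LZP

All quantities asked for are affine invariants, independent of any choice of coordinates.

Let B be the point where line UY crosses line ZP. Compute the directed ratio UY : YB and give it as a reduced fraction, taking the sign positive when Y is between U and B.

UY:YB = 8

Work in coordinates with P = (0, 0), Z = (1, 0), U = (0, 1).
1. L is the centroid of triangle PUZ ⇒ L = (1/3, 1/3)
2. Y is the centroid of triangle LZP ⇒ Y = (4/9, 1/9)
line UY meets ZP at B = (1/2, 0)
Y = U + t·(B−U) with t = 8/9, so UY:YB = 8/9:1/9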